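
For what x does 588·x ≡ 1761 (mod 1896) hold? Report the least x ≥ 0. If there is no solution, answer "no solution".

gcd(588, 1896):
1896 = 3·588 + 132
588 = 4·132 + 60
132 = 2·60 + 12
60 = 5·12 + 0
gcd = 12, but 12 ∤ 1761, so the congruence has no solution.

no solution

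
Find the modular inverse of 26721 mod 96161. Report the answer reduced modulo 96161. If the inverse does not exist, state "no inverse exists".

64478

gcd(96161, 26721) by repeated division:
96161 = 3·26721 + 15998
26721 = 1·15998 + 10723
15998 = 1·10723 + 5275
10723 = 2·5275 + 173
5275 = 30·173 + 85
173 = 2·85 + 3
85 = 28·3 + 1
3 = 3·1 + 0
Since gcd(26721, 96161) = 1, back-substitute to write 1 as a combination:
1 = 85 − 28·3
1 = −28·173 + 57·85
1 = 57·5275 − 1738·173
1 = −1738·10723 + 3533·5275
1 = 3533·15998 − 5271·10723
1 = −5271·26721 + 8804·15998
1 = 8804·96161 − 31683·26721
Hence 26721⁻¹ ≡ -31683 ≡ 64478 (mod 96161).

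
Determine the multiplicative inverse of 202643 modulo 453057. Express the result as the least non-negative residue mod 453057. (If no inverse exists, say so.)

433577

Run Euclid on (453057, 202643):
453057 = 2·202643 + 47771
202643 = 4·47771 + 11559
47771 = 4·11559 + 1535
11559 = 7·1535 + 814
1535 = 1·814 + 721
814 = 1·721 + 93
721 = 7·93 + 70
93 = 1·70 + 23
70 = 3·23 + 1
23 = 23·1 + 0
Since gcd(202643, 453057) = 1, back-substitute to write 1 as a combination:
1 = 70 − 3·23
1 = −3·93 + 4·70
1 = 4·721 − 31·93
1 = −31·814 + 35·721
1 = 35·1535 − 66·814
1 = −66·11559 + 497·1535
1 = 497·47771 − 2054·11559
1 = −2054·202643 + 8713·47771
1 = 8713·453057 − 19480·202643
Hence 202643⁻¹ ≡ -19480 ≡ 433577 (mod 453057).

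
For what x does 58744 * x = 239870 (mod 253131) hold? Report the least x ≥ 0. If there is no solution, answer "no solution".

1202

First find gcd(58744, 253131):
253131 = 4×58744 + 18155
58744 = 3×18155 + 4279
18155 = 4×4279 + 1039
4279 = 4×1039 + 123
1039 = 8×123 + 55
123 = 2×55 + 13
55 = 4×13 + 3
13 = 4×3 + 1
3 = 3×1 + 0
gcd = 1, so a unique solution mod 253131 exists.
Back-substitute for the Bézout coefficients:
1 = 13 − 4·3
1 = −4·55 + 17·13
1 = 17·123 − 38·55
1 = −38·1039 + 321·123
1 = 321·4279 − 1322·1039
1 = −1322·18155 + 5609·4279
1 = 5609·58744 − 18149·18155
1 = −18149·253131 + 78205·58744
So 58744·(78205) ≡ 1 (mod 253131), giving 58744⁻¹ ≡ 78205.
x ≡ 58744⁻¹·239870 ≡ 78205·239870 ≡ 1202 (mod 253131).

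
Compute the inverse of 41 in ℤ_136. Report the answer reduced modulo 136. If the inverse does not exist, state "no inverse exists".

73

Apply the Euclidean algorithm to 136 and 41:
136 = 3·41 + 13
41 = 3·13 + 2
13 = 6·2 + 1
2 = 2·1 + 0
Since gcd(41, 136) = 1, back-substitute to write 1 as a combination:
1 = 13 − 6·2
1 = −6·41 + 19·13
1 = 19·136 − 63·41
Hence 41⁻¹ ≡ -63 ≡ 73 (mod 136).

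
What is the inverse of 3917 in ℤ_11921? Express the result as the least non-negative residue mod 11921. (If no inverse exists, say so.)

5119

Extended Euclidean algorithm:
11921 = 3·3917 + 170
3917 = 23·170 + 7
170 = 24·7 + 2
7 = 3·2 + 1
2 = 2·1 + 0
gcd = 1, so the inverse exists. Back-substitute:
1 = 7 − 3·2
1 = −3·170 + 73·7
1 = 73·3917 − 1682·170
1 = −1682·11921 + 5119·3917
So 3917·5119 ≡ 1 (mod 11921).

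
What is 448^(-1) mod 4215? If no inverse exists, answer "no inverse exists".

3547

gcd(4215, 448) by repeated division:
4215 = 9·448 + 183
448 = 2·183 + 82
183 = 2·82 + 19
82 = 4·19 + 6
19 = 3·6 + 1
6 = 6·1 + 0
The gcd is 1. Working backward:
1 = 19 − 3·6
1 = −3·82 + 13·19
1 = 13·183 − 29·82
1 = −29·448 + 71·183
1 = 71·4215 − 668·448
Hence 448⁻¹ ≡ -668 ≡ 3547 (mod 4215).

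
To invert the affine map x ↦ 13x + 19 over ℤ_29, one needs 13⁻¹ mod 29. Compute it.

gcd(29, 13) by repeated division:
29 = 2·13 + 3
13 = 4·3 + 1
3 = 3·1 + 0
The gcd is 1. Working backward:
1 = 13 − 4·3
1 = −4·29 + 9·13
So 13·9 ≡ 1 (mod 29).

9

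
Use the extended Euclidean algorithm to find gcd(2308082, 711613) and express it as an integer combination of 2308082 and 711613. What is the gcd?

Repeated division:
2308082 = 3·711613 + 173243
711613 = 4·173243 + 18641
173243 = 9·18641 + 5474
18641 = 3·5474 + 2219
5474 = 2·2219 + 1036
2219 = 2·1036 + 147
1036 = 7·147 + 7
147 = 21·7 + 0
gcd(2308082, 711613) = 7.
Working backward:
7 = 1036 − 7·147
7 = −7·2219 + 15·1036
7 = 15·5474 − 37·2219
7 = −37·18641 + 126·5474
7 = 126·173243 − 1171·18641
7 = −1171·711613 + 4810·173243
7 = 4810·2308082 − 15601·711613
So 7 = (4810)·2308082 + (-15601)·711613.

7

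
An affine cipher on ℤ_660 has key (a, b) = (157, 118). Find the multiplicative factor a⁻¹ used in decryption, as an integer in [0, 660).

Apply the Euclidean algorithm to 660 and 157:
660 = 4·157 + 32
157 = 4·32 + 29
32 = 1·29 + 3
29 = 9·3 + 2
3 = 1·2 + 1
2 = 2·1 + 0
gcd = 1, so the inverse exists. Back-substitute:
1 = 3 − 2
1 = −29 + 10·3
1 = 10·32 − 11·29
1 = −11·157 + 54·32
1 = 54·660 − 227·157
Hence 157⁻¹ ≡ -227 ≡ 433 (mod 660).

433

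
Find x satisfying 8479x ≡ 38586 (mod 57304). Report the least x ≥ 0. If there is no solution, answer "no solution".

15150

First find gcd(8479, 57304):
57304 = 6×8479 + 6430
8479 = 1×6430 + 2049
6430 = 3×2049 + 283
2049 = 7×283 + 68
283 = 4×68 + 11
68 = 6×11 + 2
11 = 5×2 + 1
2 = 2×1 + 0
gcd = 1, so a unique solution mod 57304 exists.
Back-substitute for the Bézout coefficients:
1 = 11 − 5·2
1 = −5·68 + 31·11
1 = 31·283 − 129·68
1 = −129·2049 + 934·283
1 = 934·6430 − 2931·2049
1 = −2931·8479 + 3865·6430
1 = 3865·57304 − 26121·8479
So 8479·(-26121) ≡ 1 (mod 57304), giving 8479⁻¹ ≡ 31183.
x ≡ 8479⁻¹·38586 ≡ 31183·38586 ≡ 15150 (mod 57304).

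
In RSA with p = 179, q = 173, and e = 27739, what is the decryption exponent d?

16867

φ(n) = (p−1)(q−1) = 178·172 = 30616.
Need d with 27739·d ≡ 1 (mod 30616). Apply the extended Euclidean algorithm:
30616 = 1×27739 + 2877
27739 = 9×2877 + 1846
2877 = 1×1846 + 1031
1846 = 1×1031 + 815
1031 = 1×815 + 216
815 = 3×216 + 167
216 = 1×167 + 49
167 = 3×49 + 20
49 = 2×20 + 9
20 = 2×9 + 2
9 = 4×2 + 1
2 = 2×1 + 0
Back-substitute:
1 = 9 − 4·2
1 = −4·20 + 9·9
1 = 9·49 − 22·20
1 = −22·167 + 75·49
1 = 75·216 − 97·167
1 = −97·815 + 366·216
1 = 366·1031 − 463·815
1 = −463·1846 + 829·1031
1 = 829·2877 − 1292·1846
1 = −1292·27739 + 12457·2877
1 = 12457·30616 − 13749·27739
So 27739·(-13749) ≡ 1 (mod 30616), hence d ≡ -13749 ≡ 16867 (mod 30616).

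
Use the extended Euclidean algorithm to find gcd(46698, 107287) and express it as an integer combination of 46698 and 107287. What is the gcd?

1

Euclidean algorithm:
107287 = 2×46698 + 13891
46698 = 3×13891 + 5025
13891 = 2×5025 + 3841
5025 = 1×3841 + 1184
3841 = 3×1184 + 289
1184 = 4×289 + 28
289 = 10×28 + 9
28 = 3×9 + 1
9 = 9×1 + 0
gcd(46698, 107287) = 1.
Express as a combination:
1 = 28 − 3·9
1 = −3·289 + 31·28
1 = 31·1184 − 127·289
1 = −127·3841 + 412·1184
1 = 412·5025 − 539·3841
1 = −539·13891 + 1490·5025
1 = 1490·46698 − 5009·13891
1 = −5009·107287 + 11508·46698
So 1 = (-5009)·107287 + (11508)·46698.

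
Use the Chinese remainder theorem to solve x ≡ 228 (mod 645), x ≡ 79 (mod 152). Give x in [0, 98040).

71823

Write x = 228 + 645·k. Then 645·k ≡ 79 − 228 ≡ 3 (mod 152).
Need 645⁻¹ mod 152. Extended Euclid on (152, 37):
152 = 4×37 + 4
37 = 9×4 + 1
4 = 4×1 + 0
Back-substitute:
1 = 37 − 9·4
1 = −9·152 + 37·37
645⁻¹ ≡ 37 (mod 152), so k ≡ 37·3 ≡ 111 (mod 152).
x = 228 + 645·111 = 71823.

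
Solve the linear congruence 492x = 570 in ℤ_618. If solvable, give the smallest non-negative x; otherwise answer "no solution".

20

First find gcd(492, 618):
618 = 1×492 + 126
492 = 3×126 + 114
126 = 1×114 + 12
114 = 9×12 + 6
12 = 2×6 + 0
gcd = 6 and 6 | 570, so solutions exist. Divide through by 6: 82x ≡ 95 (mod 103).
Now find 82⁻¹ mod 103:
103 = 1×82 + 21
82 = 3×21 + 19
21 = 1×19 + 2
19 = 9×2 + 1
2 = 2×1 + 0
Back-substitute:
1 = 19 − 9·2
1 = −9·21 + 10·19
1 = 10·82 − 39·21
1 = −39·103 + 49·82
So 82⁻¹ ≡ 49 (mod 103).
Then x ≡ 49·95 ≡ 20 (mod 103); the smallest non-negative solution is x = 20.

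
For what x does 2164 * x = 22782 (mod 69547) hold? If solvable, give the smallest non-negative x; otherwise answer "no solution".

31056

First find gcd(2164, 69547):
69547 = 32×2164 + 299
2164 = 7×299 + 71
299 = 4×71 + 15
71 = 4×15 + 11
15 = 1×11 + 4
11 = 2×4 + 3
4 = 1×3 + 1
3 = 3×1 + 0
gcd = 1, so a unique solution mod 69547 exists.
Back-substitute for the Bézout coefficients:
1 = 4 − 3
1 = −11 + 3·4
1 = 3·15 − 4·11
1 = −4·71 + 19·15
1 = 19·299 − 80·71
1 = −80·2164 + 579·299
1 = 579·69547 − 18608·2164
So 2164·(-18608) ≡ 1 (mod 69547), giving 2164⁻¹ ≡ 50939.
x ≡ 2164⁻¹·22782 ≡ 50939·22782 ≡ 31056 (mod 69547).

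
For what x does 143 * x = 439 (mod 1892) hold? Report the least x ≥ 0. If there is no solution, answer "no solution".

no solution

gcd(143, 1892):
1892 = 13·143 + 33
143 = 4·33 + 11
33 = 3·11 + 0
gcd = 11, but 11 ∤ 439, so the congruence has no solution.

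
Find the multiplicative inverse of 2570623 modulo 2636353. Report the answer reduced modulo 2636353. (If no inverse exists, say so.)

Extended Euclidean algorithm:
2636353 = 1·2570623 + 65730
2570623 = 39·65730 + 7153
65730 = 9·7153 + 1353
7153 = 5·1353 + 388
1353 = 3·388 + 189
388 = 2·189 + 10
189 = 18·10 + 9
10 = 1·9 + 1
9 = 9·1 + 0
Since gcd(2570623, 2636353) = 1, back-substitute to write 1 as a combination:
1 = 10 − 9
1 = −189 + 19·10
1 = 19·388 − 39·189
1 = −39·1353 + 136·388
1 = 136·7153 − 719·1353
1 = −719·65730 + 6607·7153
1 = 6607·2570623 − 258392·65730
1 = −258392·2636353 + 264999·2570623
So 2570623·264999 ≡ 1 (mod 2636353).

264999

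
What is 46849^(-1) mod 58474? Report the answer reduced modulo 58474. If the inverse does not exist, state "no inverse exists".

7037

Run Euclid on (58474, 46849):
58474 = 1*46849 + 11625
46849 = 4*11625 + 349
11625 = 33*349 + 108
349 = 3*108 + 25
108 = 4*25 + 8
25 = 3*8 + 1
8 = 8*1 + 0
The gcd is 1. Working backward:
1 = 25 − 3·8
1 = −3·108 + 13·25
1 = 13·349 − 42·108
1 = −42·11625 + 1399·349
1 = 1399·46849 − 5638·11625
1 = −5638·58474 + 7037·46849
So 46849·7037 ≡ 1 (mod 58474).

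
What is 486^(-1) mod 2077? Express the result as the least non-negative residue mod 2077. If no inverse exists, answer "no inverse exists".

gcd(2077, 486) by repeated division:
2077 = 4×486 + 133
486 = 3×133 + 87
133 = 1×87 + 46
87 = 1×46 + 41
46 = 1×41 + 5
41 = 8×5 + 1
5 = 5×1 + 0
gcd = 1, so the inverse exists. Back-substitute:
1 = 41 − 8·5
1 = −8·46 + 9·41
1 = 9·87 − 17·46
1 = −17·133 + 26·87
1 = 26·486 − 95·133
1 = −95·2077 + 406·486
So 486·406 ≡ 1 (mod 2077).

406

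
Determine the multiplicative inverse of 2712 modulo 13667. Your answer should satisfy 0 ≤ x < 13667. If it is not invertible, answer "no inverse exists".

Apply the Euclidean algorithm to 13667 and 2712:
13667 = 5·2712 + 107
2712 = 25·107 + 37
107 = 2·37 + 33
37 = 1·33 + 4
33 = 8·4 + 1
4 = 4·1 + 0
Since gcd(2712, 13667) = 1, back-substitute to write 1 as a combination:
1 = 33 − 8·4
1 = −8·37 + 9·33
1 = 9·107 − 26·37
1 = −26·2712 + 659·107
1 = 659·13667 − 3321·2712
Hence 2712⁻¹ ≡ -3321 ≡ 10346 (mod 13667).

10346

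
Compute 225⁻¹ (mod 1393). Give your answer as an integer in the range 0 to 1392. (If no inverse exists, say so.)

421

Run Euclid on (1393, 225):
1393 = 6*225 + 43
225 = 5*43 + 10
43 = 4*10 + 3
10 = 3*3 + 1
3 = 3*1 + 0
Since gcd(225, 1393) = 1, back-substitute to write 1 as a combination:
1 = 10 − 3·3
1 = −3·43 + 13·10
1 = 13·225 − 68·43
1 = −68·1393 + 421·225
So 225·421 ≡ 1 (mod 1393).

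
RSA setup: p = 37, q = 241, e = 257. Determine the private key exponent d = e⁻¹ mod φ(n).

φ(n) = (p−1)(q−1) = 36·240 = 8640.
Need d with 257·d ≡ 1 (mod 8640). Apply the extended Euclidean algorithm:
8640 = 33·257 + 159
257 = 1·159 + 98
159 = 1·98 + 61
98 = 1·61 + 37
61 = 1·37 + 24
37 = 1·24 + 13
24 = 1·13 + 11
13 = 1·11 + 2
11 = 5·2 + 1
2 = 2·1 + 0
Back-substitute:
1 = 11 − 5·2
1 = −5·13 + 6·11
1 = 6·24 − 11·13
1 = −11·37 + 17·24
1 = 17·61 − 28·37
1 = −28·98 + 45·61
1 = 45·159 − 73·98
1 = −73·257 + 118·159
1 = 118·8640 − 3967·257
So 257·(-3967) ≡ 1 (mod 8640), hence d ≡ -3967 ≡ 4673 (mod 8640).

4673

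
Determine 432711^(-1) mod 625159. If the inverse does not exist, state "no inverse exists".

546751

Apply the Euclidean algorithm to 625159 and 432711:
625159 = 1×432711 + 192448
432711 = 2×192448 + 47815
192448 = 4×47815 + 1188
47815 = 40×1188 + 295
1188 = 4×295 + 8
295 = 36×8 + 7
8 = 1×7 + 1
7 = 7×1 + 0
gcd = 1, so the inverse exists. Back-substitute:
1 = 8 − 7
1 = −295 + 37·8
1 = 37·1188 − 149·295
1 = −149·47815 + 5997·1188
1 = 5997·192448 − 24137·47815
1 = −24137·432711 + 54271·192448
1 = 54271·625159 − 78408·432711
Thus 432711·(-78408) ≡ 1 (mod 625159); reducing, -78408 mod 625159 = 546751.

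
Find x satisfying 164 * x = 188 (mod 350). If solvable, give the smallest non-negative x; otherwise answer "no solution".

142

First find gcd(164, 350):
350 = 2·164 + 22
164 = 7·22 + 10
22 = 2·10 + 2
10 = 5·2 + 0
gcd = 2 and 2 | 188, so solutions exist. Divide through by 2: 82x ≡ 94 (mod 175).
Now find 82⁻¹ mod 175:
175 = 2*82 + 11
82 = 7*11 + 5
11 = 2*5 + 1
5 = 5*1 + 0
Back-substitute:
1 = 11 − 2·5
1 = −2·82 + 15·11
1 = 15·175 − 32·82
So 82·(-32) ≡ 1 (mod 175), i.e. 82⁻¹ ≡ 143.
Then x ≡ 143·94 ≡ 142 (mod 175); the smallest non-negative solution is x = 142.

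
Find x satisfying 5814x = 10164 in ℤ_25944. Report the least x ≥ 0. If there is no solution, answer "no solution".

First find gcd(5814, 25944):
25944 = 4*5814 + 2688
5814 = 2*2688 + 438
2688 = 6*438 + 60
438 = 7*60 + 18
60 = 3*18 + 6
18 = 3*6 + 0
gcd = 6 and 6 | 10164, so solutions exist. Divide through by 6: 969x ≡ 1694 (mod 4324).
Now find 969⁻¹ mod 4324:
4324 = 4×969 + 448
969 = 2×448 + 73
448 = 6×73 + 10
73 = 7×10 + 3
10 = 3×3 + 1
3 = 3×1 + 0
Back-substitute:
1 = 10 − 3·3
1 = −3·73 + 22·10
1 = 22·448 − 135·73
1 = −135·969 + 292·448
1 = 292·4324 − 1303·969
So 969·(-1303) ≡ 1 (mod 4324), i.e. 969⁻¹ ≡ 3021.
Then x ≡ 3021·1694 ≡ 2282 (mod 4324); the smallest non-negative solution is x = 2282.

2282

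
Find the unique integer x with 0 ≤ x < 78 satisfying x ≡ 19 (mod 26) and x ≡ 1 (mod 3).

Write x = 19 + 26·k. Then 26·k ≡ 1 − 19 ≡ 0 (mod 3).
Need 26⁻¹ mod 3. Extended Euclid on (3, 2):
3 = 1×2 + 1
2 = 2×1 + 0
Back-substitute:
1 = 3 − 2
26⁻¹ ≡ 2 (mod 3), so k ≡ 2·0 ≡ 0 (mod 3).
x = 19 + 26·0 = 19.

19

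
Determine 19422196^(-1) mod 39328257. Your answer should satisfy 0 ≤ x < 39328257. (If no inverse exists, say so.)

37875469

Run Euclid on (39328257, 19422196):
39328257 = 2·19422196 + 483865
19422196 = 40·483865 + 67596
483865 = 7·67596 + 10693
67596 = 6·10693 + 3438
10693 = 3·3438 + 379
3438 = 9·379 + 27
379 = 14·27 + 1
27 = 27·1 + 0
The gcd is 1. Working backward:
1 = 379 − 14·27
1 = −14·3438 + 127·379
1 = 127·10693 − 395·3438
1 = −395·67596 + 2497·10693
1 = 2497·483865 − 17874·67596
1 = −17874·19422196 + 717457·483865
1 = 717457·39328257 − 1452788·19422196
Thus 19422196·(-1452788) ≡ 1 (mod 39328257); reducing, -1452788 mod 39328257 = 37875469.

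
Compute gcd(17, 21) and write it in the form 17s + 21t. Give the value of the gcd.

Repeated division:
21 = 1·17 + 4
17 = 4·4 + 1
4 = 4·1 + 0
gcd(17, 21) = 1.
Express as a combination:
1 = 17 − 4·4
1 = −4·21 + 5·17
So 1 = (-4)·21 + (5)·17.

1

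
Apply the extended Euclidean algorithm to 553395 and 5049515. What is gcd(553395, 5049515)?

5

Euclidean algorithm:
5049515 = 9*553395 + 68960
553395 = 8*68960 + 1715
68960 = 40*1715 + 360
1715 = 4*360 + 275
360 = 1*275 + 85
275 = 3*85 + 20
85 = 4*20 + 5
20 = 4*5 + 0
gcd(553395, 5049515) = 5.
Working backward:
5 = 85 − 4·20
5 = −4·275 + 13·85
5 = 13·360 − 17·275
5 = −17·1715 + 81·360
5 = 81·68960 − 3257·1715
5 = −3257·553395 + 26137·68960
5 = 26137·5049515 − 238490·553395
So 5 = (26137)·5049515 + (-238490)·553395.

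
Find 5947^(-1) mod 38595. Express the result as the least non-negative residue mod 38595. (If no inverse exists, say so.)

gcd(38595, 5947) by repeated division:
38595 = 6·5947 + 2913
5947 = 2·2913 + 121
2913 = 24·121 + 9
121 = 13·9 + 4
9 = 2·4 + 1
4 = 4·1 + 0
gcd = 1, so the inverse exists. Back-substitute:
1 = 9 − 2·4
1 = −2·121 + 27·9
1 = 27·2913 − 650·121
1 = −650·5947 + 1327·2913
1 = 1327·38595 − 8612·5947
Thus 5947·(-8612) ≡ 1 (mod 38595); reducing, -8612 mod 38595 = 29983.

29983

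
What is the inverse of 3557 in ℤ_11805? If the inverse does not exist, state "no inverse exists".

10358

Apply the Euclidean algorithm to 11805 and 3557:
11805 = 3*3557 + 1134
3557 = 3*1134 + 155
1134 = 7*155 + 49
155 = 3*49 + 8
49 = 6*8 + 1
8 = 8*1 + 0
gcd = 1, so the inverse exists. Back-substitute:
1 = 49 − 6·8
1 = −6·155 + 19·49
1 = 19·1134 − 139·155
1 = −139·3557 + 436·1134
1 = 436·11805 − 1447·3557
Thus 3557·(-1447) ≡ 1 (mod 11805); reducing, -1447 mod 11805 = 10358.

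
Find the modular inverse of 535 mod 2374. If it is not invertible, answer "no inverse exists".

71

Run Euclid on (2374, 535):
2374 = 4*535 + 234
535 = 2*234 + 67
234 = 3*67 + 33
67 = 2*33 + 1
33 = 33*1 + 0
gcd = 1, so the inverse exists. Back-substitute:
1 = 67 − 2·33
1 = −2·234 + 7·67
1 = 7·535 − 16·234
1 = −16·2374 + 71·535
So 535·71 ≡ 1 (mod 2374).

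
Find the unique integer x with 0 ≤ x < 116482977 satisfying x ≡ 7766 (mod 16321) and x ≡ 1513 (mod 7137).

78087430

Write x = 7766 + 16321·k. Then 16321·k ≡ 1513 − 7766 ≡ 884 (mod 7137).
Need 16321⁻¹ mod 7137. Extended Euclid on (7137, 2047):
7137 = 3·2047 + 996
2047 = 2·996 + 55
996 = 18·55 + 6
55 = 9·6 + 1
6 = 6·1 + 0
Back-substitute:
1 = 55 − 9·6
1 = −9·996 + 163·55
1 = 163·2047 − 335·996
1 = −335·7137 + 1168·2047
16321⁻¹ ≡ 1168 (mod 7137), so k ≡ 1168·884 ≡ 4784 (mod 7137).
x = 7766 + 16321·4784 = 78087430.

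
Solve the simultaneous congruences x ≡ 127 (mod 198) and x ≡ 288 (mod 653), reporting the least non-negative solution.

Write x = 127 + 198·k. Then 198·k ≡ 288 − 127 ≡ 161 (mod 653).
Need 198⁻¹ mod 653. Extended Euclid on (653, 198):
653 = 3*198 + 59
198 = 3*59 + 21
59 = 2*21 + 17
21 = 1*17 + 4
17 = 4*4 + 1
4 = 4*1 + 0
Back-substitute:
1 = 17 − 4·4
1 = −4·21 + 5·17
1 = 5·59 − 14·21
1 = −14·198 + 47·59
1 = 47·653 − 155·198
198⁻¹ ≡ 498 (mod 653), so k ≡ 498·161 ≡ 512 (mod 653).
x = 127 + 198·512 = 101503.

101503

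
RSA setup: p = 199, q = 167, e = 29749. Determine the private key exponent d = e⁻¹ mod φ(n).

φ(n) = (p−1)(q−1) = 198·166 = 32868.
Need d with 29749·d ≡ 1 (mod 32868). Apply the extended Euclidean algorithm:
32868 = 1*29749 + 3119
29749 = 9*3119 + 1678
3119 = 1*1678 + 1441
1678 = 1*1441 + 237
1441 = 6*237 + 19
237 = 12*19 + 9
19 = 2*9 + 1
9 = 9*1 + 0
Back-substitute:
1 = 19 − 2·9
1 = −2·237 + 25·19
1 = 25·1441 − 152·237
1 = −152·1678 + 177·1441
1 = 177·3119 − 329·1678
1 = −329·29749 + 3138·3119
1 = 3138·32868 − 3467·29749
So 29749·(-3467) ≡ 1 (mod 32868), hence d ≡ -3467 ≡ 29401 (mod 32868).

29401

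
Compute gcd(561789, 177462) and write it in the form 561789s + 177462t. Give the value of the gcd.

Repeated division:
561789 = 3·177462 + 29403
177462 = 6·29403 + 1044
29403 = 28·1044 + 171
1044 = 6·171 + 18
171 = 9·18 + 9
18 = 2·9 + 0
gcd(561789, 177462) = 9.
Back-substituting:
9 = 171 − 9·18
9 = −9·1044 + 55·171
9 = 55·29403 − 1549·1044
9 = −1549·177462 + 9349·29403
9 = 9349·561789 − 29596·177462
So 9 = (9349)·561789 + (-29596)·177462.

9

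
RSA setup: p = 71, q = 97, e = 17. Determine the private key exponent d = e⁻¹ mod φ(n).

3953

φ(n) = (p−1)(q−1) = 70·96 = 6720.
Need d with 17·d ≡ 1 (mod 6720). Apply the extended Euclidean algorithm:
6720 = 395·17 + 5
17 = 3·5 + 2
5 = 2·2 + 1
2 = 2·1 + 0
Back-substitute:
1 = 5 − 2·2
1 = −2·17 + 7·5
1 = 7·6720 − 2767·17
So 17·(-2767) ≡ 1 (mod 6720), hence d ≡ -2767 ≡ 3953 (mod 6720).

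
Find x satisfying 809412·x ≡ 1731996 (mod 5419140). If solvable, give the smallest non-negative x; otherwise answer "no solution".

First find gcd(809412, 5419140):
5419140 = 6·809412 + 562668
809412 = 1·562668 + 246744
562668 = 2·246744 + 69180
246744 = 3·69180 + 39204
69180 = 1·39204 + 29976
39204 = 1·29976 + 9228
29976 = 3·9228 + 2292
9228 = 4·2292 + 60
2292 = 38·60 + 12
60 = 5·12 + 0
gcd = 12 and 12 | 1731996, so solutions exist. Divide through by 12: 67451x ≡ 144333 (mod 451595).
Now find 67451⁻¹ mod 451595:
451595 = 6·67451 + 46889
67451 = 1·46889 + 20562
46889 = 2·20562 + 5765
20562 = 3·5765 + 3267
5765 = 1·3267 + 2498
3267 = 1·2498 + 769
2498 = 3·769 + 191
769 = 4·191 + 5
191 = 38·5 + 1
5 = 5·1 + 0
Back-substitute:
1 = 191 − 38·5
1 = −38·769 + 153·191
1 = 153·2498 − 497·769
1 = −497·3267 + 650·2498
1 = 650·5765 − 1147·3267
1 = −1147·20562 + 4091·5765
1 = 4091·46889 − 9329·20562
1 = −9329·67451 + 13420·46889
1 = 13420·451595 − 89849·67451
So 67451·(-89849) ≡ 1 (mod 451595), i.e. 67451⁻¹ ≡ 361746.
Then x ≡ 361746·144333 ≡ 277898 (mod 451595); the smallest non-negative solution is x = 277898.

277898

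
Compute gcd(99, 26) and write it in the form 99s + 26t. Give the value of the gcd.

Repeated division:
99 = 3·26 + 21
26 = 1·21 + 5
21 = 4·5 + 1
5 = 5·1 + 0
gcd(99, 26) = 1.
Back-substituting:
1 = 21 − 4·5
1 = −4·26 + 5·21
1 = 5·99 − 19·26
So 1 = (5)·99 + (-19)·26.

1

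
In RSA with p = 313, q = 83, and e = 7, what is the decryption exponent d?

φ(n) = (p−1)(q−1) = 312·82 = 25584.
Need d with 7·d ≡ 1 (mod 25584). Apply the extended Euclidean algorithm:
25584 = 3654*7 + 6
7 = 1*6 + 1
6 = 6*1 + 0
Back-substitute:
1 = 7 − 6
1 = −25584 + 3655·7
So 7·3655 ≡ 1 (mod 25584), hence d = 3655.

3655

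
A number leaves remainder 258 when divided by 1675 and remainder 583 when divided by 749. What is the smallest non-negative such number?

Write x = 258 + 1675·k. Then 1675·k ≡ 583 − 258 ≡ 325 (mod 749).
Need 1675⁻¹ mod 749. Extended Euclid on (749, 177):
749 = 4*177 + 41
177 = 4*41 + 13
41 = 3*13 + 2
13 = 6*2 + 1
2 = 2*1 + 0
Back-substitute:
1 = 13 − 6·2
1 = −6·41 + 19·13
1 = 19·177 − 82·41
1 = −82·749 + 347·177
1675⁻¹ ≡ 347 (mod 749), so k ≡ 347·325 ≡ 425 (mod 749).
x = 258 + 1675·425 = 712133.

712133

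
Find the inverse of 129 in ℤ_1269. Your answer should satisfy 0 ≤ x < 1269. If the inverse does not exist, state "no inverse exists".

Euclidean algorithm on 1269, 129:
1269 = 9·129 + 108
129 = 1·108 + 21
108 = 5·21 + 3
21 = 7·3 + 0
gcd(129, 1269) = 3 ≠ 1, so 129 has no multiplicative inverse modulo 1269.

no inverse exists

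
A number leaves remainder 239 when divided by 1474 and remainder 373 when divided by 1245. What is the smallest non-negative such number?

Write x = 239 + 1474·k. Then 1474·k ≡ 373 − 239 ≡ 134 (mod 1245).
Need 1474⁻¹ mod 1245. Extended Euclid on (1245, 229):
1245 = 5*229 + 100
229 = 2*100 + 29
100 = 3*29 + 13
29 = 2*13 + 3
13 = 4*3 + 1
3 = 3*1 + 0
Back-substitute:
1 = 13 − 4·3
1 = −4·29 + 9·13
1 = 9·100 − 31·29
1 = −31·229 + 71·100
1 = 71·1245 − 386·229
1474⁻¹ ≡ 859 (mod 1245), so k ≡ 859·134 ≡ 566 (mod 1245).
x = 239 + 1474·566 = 834523.

834523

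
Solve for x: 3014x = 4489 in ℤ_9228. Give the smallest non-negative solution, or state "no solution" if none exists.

no solution

gcd(3014, 9228):
9228 = 3*3014 + 186
3014 = 16*186 + 38
186 = 4*38 + 34
38 = 1*34 + 4
34 = 8*4 + 2
4 = 2*2 + 0
gcd = 2, but 2 ∤ 4489, so the congruence has no solution.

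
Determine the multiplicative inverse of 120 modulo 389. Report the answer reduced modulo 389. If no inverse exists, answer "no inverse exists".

295

Run Euclid on (389, 120):
389 = 3*120 + 29
120 = 4*29 + 4
29 = 7*4 + 1
4 = 4*1 + 0
The gcd is 1. Working backward:
1 = 29 − 7·4
1 = −7·120 + 29·29
1 = 29·389 − 94·120
Thus 120·(-94) ≡ 1 (mod 389); reducing, -94 mod 389 = 295.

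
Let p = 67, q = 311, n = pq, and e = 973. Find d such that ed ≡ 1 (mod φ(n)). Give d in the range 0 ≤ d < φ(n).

757

φ(n) = (p−1)(q−1) = 66·310 = 20460.
Need d with 973·d ≡ 1 (mod 20460). Apply the extended Euclidean algorithm:
20460 = 21*973 + 27
973 = 36*27 + 1
27 = 27*1 + 0
Back-substitute:
1 = 973 − 36·27
1 = −36·20460 + 757·973
So 973·757 ≡ 1 (mod 20460), hence d = 757.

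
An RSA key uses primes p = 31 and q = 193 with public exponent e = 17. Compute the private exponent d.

φ(n) = (p−1)(q−1) = 30·192 = 5760.
Need d with 17·d ≡ 1 (mod 5760). Apply the extended Euclidean algorithm:
5760 = 338*17 + 14
17 = 1*14 + 3
14 = 4*3 + 2
3 = 1*2 + 1
2 = 2*1 + 0
Back-substitute:
1 = 3 − 2
1 = −14 + 5·3
1 = 5·17 − 6·14
1 = −6·5760 + 2033·17
So 17·2033 ≡ 1 (mod 5760), hence d = 2033.

2033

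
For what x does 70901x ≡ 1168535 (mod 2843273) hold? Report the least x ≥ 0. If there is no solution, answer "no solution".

664948

First find gcd(70901, 2843273):
2843273 = 40*70901 + 7233
70901 = 9*7233 + 5804
7233 = 1*5804 + 1429
5804 = 4*1429 + 88
1429 = 16*88 + 21
88 = 4*21 + 4
21 = 5*4 + 1
4 = 4*1 + 0
gcd = 1, so a unique solution mod 2843273 exists.
Back-substitute for the Bézout coefficients:
1 = 21 − 5·4
1 = −5·88 + 21·21
1 = 21·1429 − 341·88
1 = −341·5804 + 1385·1429
1 = 1385·7233 − 1726·5804
1 = −1726·70901 + 16919·7233
1 = 16919·2843273 − 678486·70901
So 70901·(-678486) ≡ 1 (mod 2843273), giving 70901⁻¹ ≡ 2164787.
x ≡ 70901⁻¹·1168535 ≡ 2164787·1168535 ≡ 664948 (mod 2843273).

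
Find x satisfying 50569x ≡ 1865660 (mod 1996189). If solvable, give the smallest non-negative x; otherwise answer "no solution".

667078

First find gcd(50569, 1996189):
1996189 = 39×50569 + 23998
50569 = 2×23998 + 2573
23998 = 9×2573 + 841
2573 = 3×841 + 50
841 = 16×50 + 41
50 = 1×41 + 9
41 = 4×9 + 5
9 = 1×5 + 4
5 = 1×4 + 1
4 = 4×1 + 0
gcd = 1, so a unique solution mod 1996189 exists.
Back-substitute for the Bézout coefficients:
1 = 5 − 4
1 = −9 + 2·5
1 = 2·41 − 9·9
1 = −9·50 + 11·41
1 = 11·841 − 185·50
1 = −185·2573 + 566·841
1 = 566·23998 − 5279·2573
1 = −5279·50569 + 11124·23998
1 = 11124·1996189 − 439115·50569
So 50569·(-439115) ≡ 1 (mod 1996189), giving 50569⁻¹ ≡ 1557074.
x ≡ 50569⁻¹·1865660 ≡ 1557074·1865660 ≡ 667078 (mod 1996189).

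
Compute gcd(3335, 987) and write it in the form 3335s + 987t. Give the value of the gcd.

Apply Euclid's algorithm to 3335 and 987:
3335 = 3×987 + 374
987 = 2×374 + 239
374 = 1×239 + 135
239 = 1×135 + 104
135 = 1×104 + 31
104 = 3×31 + 11
31 = 2×11 + 9
11 = 1×9 + 2
9 = 4×2 + 1
2 = 2×1 + 0
gcd(3335, 987) = 1.
Express as a combination:
1 = 9 − 4·2
1 = −4·11 + 5·9
1 = 5·31 − 14·11
1 = −14·104 + 47·31
1 = 47·135 − 61·104
1 = −61·239 + 108·135
1 = 108·374 − 169·239
1 = −169·987 + 446·374
1 = 446·3335 − 1507·987
So 1 = (446)·3335 + (-1507)·987.

1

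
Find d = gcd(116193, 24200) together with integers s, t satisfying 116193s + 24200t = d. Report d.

11

Repeated division:
116193 = 4×24200 + 19393
24200 = 1×19393 + 4807
19393 = 4×4807 + 165
4807 = 29×165 + 22
165 = 7×22 + 11
22 = 2×11 + 0
gcd(116193, 24200) = 11.
Express as a combination:
11 = 165 − 7·22
11 = −7·4807 + 204·165
11 = 204·19393 − 823·4807
11 = −823·24200 + 1027·19393
11 = 1027·116193 − 4931·24200
So 11 = (1027)·116193 + (-4931)·24200.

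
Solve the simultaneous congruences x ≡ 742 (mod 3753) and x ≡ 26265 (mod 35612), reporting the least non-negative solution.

58964125

Write x = 742 + 3753·k. Then 3753·k ≡ 26265 − 742 ≡ 25523 (mod 35612).
Need 3753⁻¹ mod 35612. Extended Euclid on (35612, 3753):
35612 = 9*3753 + 1835
3753 = 2*1835 + 83
1835 = 22*83 + 9
83 = 9*9 + 2
9 = 4*2 + 1
2 = 2*1 + 0
Back-substitute:
1 = 9 − 4·2
1 = −4·83 + 37·9
1 = 37·1835 − 818·83
1 = −818·3753 + 1673·1835
1 = 1673·35612 − 15875·3753
3753⁻¹ ≡ 19737 (mod 35612), so k ≡ 19737·25523 ≡ 15711 (mod 35612).
x = 742 + 3753·15711 = 58964125.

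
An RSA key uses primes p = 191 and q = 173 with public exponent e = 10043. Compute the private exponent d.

φ(n) = (p−1)(q−1) = 190·172 = 32680.
Need d with 10043·d ≡ 1 (mod 32680). Apply the extended Euclidean algorithm:
32680 = 3*10043 + 2551
10043 = 3*2551 + 2390
2551 = 1*2390 + 161
2390 = 14*161 + 136
161 = 1*136 + 25
136 = 5*25 + 11
25 = 2*11 + 3
11 = 3*3 + 2
3 = 1*2 + 1
2 = 2*1 + 0
Back-substitute:
1 = 3 − 2
1 = −11 + 4·3
1 = 4·25 − 9·11
1 = −9·136 + 49·25
1 = 49·161 − 58·136
1 = −58·2390 + 861·161
1 = 861·2551 − 919·2390
1 = −919·10043 + 3618·2551
1 = 3618·32680 − 11773·10043
So 10043·(-11773) ≡ 1 (mod 32680), hence d ≡ -11773 ≡ 20907 (mod 32680).

20907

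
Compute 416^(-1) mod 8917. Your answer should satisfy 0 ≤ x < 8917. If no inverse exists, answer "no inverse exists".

Extended Euclidean algorithm:
8917 = 21×416 + 181
416 = 2×181 + 54
181 = 3×54 + 19
54 = 2×19 + 16
19 = 1×16 + 3
16 = 5×3 + 1
3 = 3×1 + 0
Since gcd(416, 8917) = 1, back-substitute to write 1 as a combination:
1 = 16 − 5·3
1 = −5·19 + 6·16
1 = 6·54 − 17·19
1 = −17·181 + 57·54
1 = 57·416 − 131·181
1 = −131·8917 + 2808·416
So 416·2808 ≡ 1 (mod 8917).

2808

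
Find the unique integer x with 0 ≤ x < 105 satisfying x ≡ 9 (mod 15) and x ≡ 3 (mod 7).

24

Write x = 9 + 15·k. Then 15·k ≡ 3 − 9 ≡ 1 (mod 7).
Need 15⁻¹ mod 7. Extended Euclid on (7, 1):
7 = 7*1 + 0
15⁻¹ ≡ 1 (mod 7), so k ≡ 1·1 ≡ 1 (mod 7).
x = 9 + 15·1 = 24.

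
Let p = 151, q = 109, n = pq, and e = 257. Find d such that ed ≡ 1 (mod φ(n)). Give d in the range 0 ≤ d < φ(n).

3593

φ(n) = (p−1)(q−1) = 150·108 = 16200.
Need d with 257·d ≡ 1 (mod 16200). Apply the extended Euclidean algorithm:
16200 = 63·257 + 9
257 = 28·9 + 5
9 = 1·5 + 4
5 = 1·4 + 1
4 = 4·1 + 0
Back-substitute:
1 = 5 − 4
1 = −9 + 2·5
1 = 2·257 − 57·9
1 = −57·16200 + 3593·257
So 257·3593 ≡ 1 (mod 16200), hence d = 3593.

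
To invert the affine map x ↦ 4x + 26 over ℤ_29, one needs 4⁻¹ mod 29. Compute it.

22

gcd(29, 4) by repeated division:
29 = 7·4 + 1
4 = 4·1 + 0
The gcd is 1. Working backward:
1 = 29 − 7·4
So 4·(-7) ≡ 1 (mod 29), and -7 ≡ 22 (mod 29).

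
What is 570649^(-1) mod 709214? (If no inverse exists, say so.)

18651

gcd(709214, 570649) by repeated division:
709214 = 1·570649 + 138565
570649 = 4·138565 + 16389
138565 = 8·16389 + 7453
16389 = 2·7453 + 1483
7453 = 5·1483 + 38
1483 = 39·38 + 1
38 = 38·1 + 0
Since gcd(570649, 709214) = 1, back-substitute to write 1 as a combination:
1 = 1483 − 39·38
1 = −39·7453 + 196·1483
1 = 196·16389 − 431·7453
1 = −431·138565 + 3644·16389
1 = 3644·570649 − 15007·138565
1 = −15007·709214 + 18651·570649
So 570649·18651 ≡ 1 (mod 709214).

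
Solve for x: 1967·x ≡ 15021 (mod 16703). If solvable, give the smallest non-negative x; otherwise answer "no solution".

First find gcd(1967, 16703):
16703 = 8×1967 + 967
1967 = 2×967 + 33
967 = 29×33 + 10
33 = 3×10 + 3
10 = 3×3 + 1
3 = 3×1 + 0
gcd = 1, so a unique solution mod 16703 exists.
Back-substitute for the Bézout coefficients:
1 = 10 − 3·3
1 = −3·33 + 10·10
1 = 10·967 − 293·33
1 = −293·1967 + 596·967
1 = 596·16703 − 5061·1967
So 1967·(-5061) ≡ 1 (mod 16703), giving 1967⁻¹ ≡ 11642.
x ≡ 1967⁻¹·15021 ≡ 11642·15021 ≡ 10775 (mod 16703).

10775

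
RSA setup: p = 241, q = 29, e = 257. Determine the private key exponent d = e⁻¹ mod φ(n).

3713

φ(n) = (p−1)(q−1) = 240·28 = 6720.
Need d with 257·d ≡ 1 (mod 6720). Apply the extended Euclidean algorithm:
6720 = 26*257 + 38
257 = 6*38 + 29
38 = 1*29 + 9
29 = 3*9 + 2
9 = 4*2 + 1
2 = 2*1 + 0
Back-substitute:
1 = 9 − 4·2
1 = −4·29 + 13·9
1 = 13·38 − 17·29
1 = −17·257 + 115·38
1 = 115·6720 − 3007·257
So 257·(-3007) ≡ 1 (mod 6720), hence d ≡ -3007 ≡ 3713 (mod 6720).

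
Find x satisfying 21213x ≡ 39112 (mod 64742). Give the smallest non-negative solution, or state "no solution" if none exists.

27070

First find gcd(21213, 64742):
64742 = 3·21213 + 1103
21213 = 19·1103 + 256
1103 = 4·256 + 79
256 = 3·79 + 19
79 = 4·19 + 3
19 = 6·3 + 1
3 = 3·1 + 0
gcd = 1, so a unique solution mod 64742 exists.
Back-substitute for the Bézout coefficients:
1 = 19 − 6·3
1 = −6·79 + 25·19
1 = 25·256 − 81·79
1 = −81·1103 + 349·256
1 = 349·21213 − 6712·1103
1 = −6712·64742 + 20485·21213
So 21213·(20485) ≡ 1 (mod 64742), giving 21213⁻¹ ≡ 20485.
x ≡ 21213⁻¹·39112 ≡ 20485·39112 ≡ 27070 (mod 64742).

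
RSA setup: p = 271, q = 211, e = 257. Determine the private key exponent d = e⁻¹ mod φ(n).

φ(n) = (p−1)(q−1) = 270·210 = 56700.
Need d with 257·d ≡ 1 (mod 56700). Apply the extended Euclidean algorithm:
56700 = 220×257 + 160
257 = 1×160 + 97
160 = 1×97 + 63
97 = 1×63 + 34
63 = 1×34 + 29
34 = 1×29 + 5
29 = 5×5 + 4
5 = 1×4 + 1
4 = 4×1 + 0
Back-substitute:
1 = 5 − 4
1 = −29 + 6·5
1 = 6·34 − 7·29
1 = −7·63 + 13·34
1 = 13·97 − 20·63
1 = −20·160 + 33·97
1 = 33·257 − 53·160
1 = −53·56700 + 11693·257
So 257·11693 ≡ 1 (mod 56700), hence d = 11693.

11693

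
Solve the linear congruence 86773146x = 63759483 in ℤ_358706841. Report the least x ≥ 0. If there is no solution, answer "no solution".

32076907

First find gcd(86773146, 358706841):
358706841 = 4*86773146 + 11614257
86773146 = 7*11614257 + 5473347
11614257 = 2*5473347 + 667563
5473347 = 8*667563 + 132843
667563 = 5*132843 + 3348
132843 = 39*3348 + 2271
3348 = 1*2271 + 1077
2271 = 2*1077 + 117
1077 = 9*117 + 24
117 = 4*24 + 21
24 = 1*21 + 3
21 = 7*3 + 0
gcd = 3 and 3 | 63759483, so solutions exist. Divide through by 3: 28924382x ≡ 21253161 (mod 119568947).
Now find 28924382⁻¹ mod 119568947:
119568947 = 4×28924382 + 3871419
28924382 = 7×3871419 + 1824449
3871419 = 2×1824449 + 222521
1824449 = 8×222521 + 44281
222521 = 5×44281 + 1116
44281 = 39×1116 + 757
1116 = 1×757 + 359
757 = 2×359 + 39
359 = 9×39 + 8
39 = 4×8 + 7
8 = 1×7 + 1
7 = 7×1 + 0
Back-substitute:
1 = 8 − 7
1 = −39 + 5·8
1 = 5·359 − 46·39
1 = −46·757 + 97·359
1 = 97·1116 − 143·757
1 = −143·44281 + 5674·1116
1 = 5674·222521 − 28513·44281
1 = −28513·1824449 + 233778·222521
1 = 233778·3871419 − 496069·1824449
1 = −496069·28924382 + 3706261·3871419
1 = 3706261·119568947 − 15321113·28924382
So 28924382·(-15321113) ≡ 1 (mod 119568947), i.e. 28924382⁻¹ ≡ 104247834.
Then x ≡ 104247834·21253161 ≡ 32076907 (mod 119568947); the smallest non-negative solution is x = 32076907.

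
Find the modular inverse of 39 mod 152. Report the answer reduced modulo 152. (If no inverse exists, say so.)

Run Euclid on (152, 39):
152 = 3*39 + 35
39 = 1*35 + 4
35 = 8*4 + 3
4 = 1*3 + 1
3 = 3*1 + 0
gcd = 1, so the inverse exists. Back-substitute:
1 = 4 − 3
1 = −35 + 9·4
1 = 9·39 − 10·35
1 = −10·152 + 39·39
So 39·39 ≡ 1 (mod 152).

39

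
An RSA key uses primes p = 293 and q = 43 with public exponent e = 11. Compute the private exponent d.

φ(n) = (p−1)(q−1) = 292·42 = 12264.
Need d with 11·d ≡ 1 (mod 12264). Apply the extended Euclidean algorithm:
12264 = 1114·11 + 10
11 = 1·10 + 1
10 = 10·1 + 0
Back-substitute:
1 = 11 − 10
1 = −12264 + 1115·11
So 11·1115 ≡ 1 (mod 12264), hence d = 1115.

1115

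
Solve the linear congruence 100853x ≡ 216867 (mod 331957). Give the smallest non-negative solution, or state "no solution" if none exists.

235785

First find gcd(100853, 331957):
331957 = 3×100853 + 29398
100853 = 3×29398 + 12659
29398 = 2×12659 + 4080
12659 = 3×4080 + 419
4080 = 9×419 + 309
419 = 1×309 + 110
309 = 2×110 + 89
110 = 1×89 + 21
89 = 4×21 + 5
21 = 4×5 + 1
5 = 5×1 + 0
gcd = 1, so a unique solution mod 331957 exists.
Back-substitute for the Bézout coefficients:
1 = 21 − 4·5
1 = −4·89 + 17·21
1 = 17·110 − 21·89
1 = −21·309 + 59·110
1 = 59·419 − 80·309
1 = −80·4080 + 779·419
1 = 779·12659 − 2417·4080
1 = −2417·29398 + 5613·12659
1 = 5613·100853 − 19256·29398
1 = −19256·331957 + 63381·100853
So 100853·(63381) ≡ 1 (mod 331957), giving 100853⁻¹ ≡ 63381.
x ≡ 100853⁻¹·216867 ≡ 63381·216867 ≡ 235785 (mod 331957).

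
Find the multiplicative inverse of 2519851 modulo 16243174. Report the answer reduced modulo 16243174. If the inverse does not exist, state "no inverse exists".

15755547

gcd(16243174, 2519851) by repeated division:
16243174 = 6×2519851 + 1124068
2519851 = 2×1124068 + 271715
1124068 = 4×271715 + 37208
271715 = 7×37208 + 11259
37208 = 3×11259 + 3431
11259 = 3×3431 + 966
3431 = 3×966 + 533
966 = 1×533 + 433
533 = 1×433 + 100
433 = 4×100 + 33
100 = 3×33 + 1
33 = 33×1 + 0
The gcd is 1. Working backward:
1 = 100 − 3·33
1 = −3·433 + 13·100
1 = 13·533 − 16·433
1 = −16·966 + 29·533
1 = 29·3431 − 103·966
1 = −103·11259 + 338·3431
1 = 338·37208 − 1117·11259
1 = −1117·271715 + 8157·37208
1 = 8157·1124068 − 33745·271715
1 = −33745·2519851 + 75647·1124068
1 = 75647·16243174 − 487627·2519851
So 2519851·(-487627) ≡ 1 (mod 16243174), and -487627 ≡ 15755547 (mod 16243174).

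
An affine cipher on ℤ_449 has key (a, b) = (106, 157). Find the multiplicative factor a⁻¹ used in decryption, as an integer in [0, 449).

Extended Euclidean algorithm:
449 = 4*106 + 25
106 = 4*25 + 6
25 = 4*6 + 1
6 = 6*1 + 0
gcd = 1, so the inverse exists. Back-substitute:
1 = 25 − 4·6
1 = −4·106 + 17·25
1 = 17·449 − 72·106
Thus 106·(-72) ≡ 1 (mod 449); reducing, -72 mod 449 = 377.

377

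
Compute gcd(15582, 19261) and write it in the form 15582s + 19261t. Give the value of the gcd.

1

Repeated division:
19261 = 1×15582 + 3679
15582 = 4×3679 + 866
3679 = 4×866 + 215
866 = 4×215 + 6
215 = 35×6 + 5
6 = 1×5 + 1
5 = 5×1 + 0
gcd(15582, 19261) = 1.
Back-substituting:
1 = 6 − 5
1 = −215 + 36·6
1 = 36·866 − 145·215
1 = −145·3679 + 616·866
1 = 616·15582 − 2609·3679
1 = −2609·19261 + 3225·15582
So 1 = (-2609)·19261 + (3225)·15582.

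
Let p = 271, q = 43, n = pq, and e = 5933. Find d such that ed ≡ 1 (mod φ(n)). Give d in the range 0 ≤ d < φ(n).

φ(n) = (p−1)(q−1) = 270·42 = 11340.
Need d with 5933·d ≡ 1 (mod 11340). Apply the extended Euclidean algorithm:
11340 = 1×5933 + 5407
5933 = 1×5407 + 526
5407 = 10×526 + 147
526 = 3×147 + 85
147 = 1×85 + 62
85 = 1×62 + 23
62 = 2×23 + 16
23 = 1×16 + 7
16 = 2×7 + 2
7 = 3×2 + 1
2 = 2×1 + 0
Back-substitute:
1 = 7 − 3·2
1 = −3·16 + 7·7
1 = 7·23 − 10·16
1 = −10·62 + 27·23
1 = 27·85 − 37·62
1 = −37·147 + 64·85
1 = 64·526 − 229·147
1 = −229·5407 + 2354·526
1 = 2354·5933 − 2583·5407
1 = −2583·11340 + 4937·5933
So 5933·4937 ≡ 1 (mod 11340), hence d = 4937.

4937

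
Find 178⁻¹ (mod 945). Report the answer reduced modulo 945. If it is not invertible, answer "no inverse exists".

292

Extended Euclidean algorithm:
945 = 5*178 + 55
178 = 3*55 + 13
55 = 4*13 + 3
13 = 4*3 + 1
3 = 3*1 + 0
The gcd is 1. Working backward:
1 = 13 − 4·3
1 = −4·55 + 17·13
1 = 17·178 − 55·55
1 = −55·945 + 292·178
So 178·292 ≡ 1 (mod 945).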